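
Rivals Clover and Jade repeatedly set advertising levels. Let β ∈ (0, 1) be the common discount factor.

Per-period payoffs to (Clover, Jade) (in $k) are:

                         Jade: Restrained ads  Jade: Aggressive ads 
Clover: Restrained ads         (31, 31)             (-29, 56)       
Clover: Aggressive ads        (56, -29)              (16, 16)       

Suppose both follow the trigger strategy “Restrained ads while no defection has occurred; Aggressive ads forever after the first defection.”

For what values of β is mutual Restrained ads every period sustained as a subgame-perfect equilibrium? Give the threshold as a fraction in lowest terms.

31/(1−β) ≥ 56 + 16β/(1−β)
31 ≥ 56 − 40β
β ≥ 25/40 = 5/8.

5/8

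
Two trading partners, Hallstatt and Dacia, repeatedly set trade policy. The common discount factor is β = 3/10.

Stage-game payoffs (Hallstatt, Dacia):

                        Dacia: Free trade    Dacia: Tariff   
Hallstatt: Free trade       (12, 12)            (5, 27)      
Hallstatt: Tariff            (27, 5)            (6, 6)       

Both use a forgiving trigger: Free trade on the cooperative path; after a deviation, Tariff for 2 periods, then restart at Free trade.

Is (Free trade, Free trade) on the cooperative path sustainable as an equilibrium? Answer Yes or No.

A one-shot deviation gives 27 now, then 6 for 2 periods, then back to 12.
Gain from deviating: (27−12) today; loss: (12−6) in each of the next 2 periods.
No-deviation condition: (12−6)(β+…+β^2) ≥ 27−12, i.e. β+…+β^2 ≥ 5/2.
At β = 3/10: β+…+β^2 = 0.3900 < 2.5000.
So cooperation is not sustainable.

No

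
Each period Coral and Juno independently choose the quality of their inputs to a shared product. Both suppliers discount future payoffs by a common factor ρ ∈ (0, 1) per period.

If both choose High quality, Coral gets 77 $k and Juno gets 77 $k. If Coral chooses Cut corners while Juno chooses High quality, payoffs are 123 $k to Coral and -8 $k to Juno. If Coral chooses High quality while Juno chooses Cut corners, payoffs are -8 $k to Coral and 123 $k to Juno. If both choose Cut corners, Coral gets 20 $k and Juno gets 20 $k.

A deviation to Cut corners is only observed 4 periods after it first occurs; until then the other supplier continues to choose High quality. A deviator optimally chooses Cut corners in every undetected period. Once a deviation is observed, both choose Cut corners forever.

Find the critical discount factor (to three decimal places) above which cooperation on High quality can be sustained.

A deviator earns 123 for 4 periods, then 20 forever; cooperating earns 77 forever. Multiplying the IC by (1−ρ):
77 ≥ 123(1−ρ^4) + 20ρ^4, so 103·ρ^4 ≥ 46 and ρ^4 ≥ 46/103.
ρ ≥ (46/103)^(1/4) ≈ 0.817.

0.817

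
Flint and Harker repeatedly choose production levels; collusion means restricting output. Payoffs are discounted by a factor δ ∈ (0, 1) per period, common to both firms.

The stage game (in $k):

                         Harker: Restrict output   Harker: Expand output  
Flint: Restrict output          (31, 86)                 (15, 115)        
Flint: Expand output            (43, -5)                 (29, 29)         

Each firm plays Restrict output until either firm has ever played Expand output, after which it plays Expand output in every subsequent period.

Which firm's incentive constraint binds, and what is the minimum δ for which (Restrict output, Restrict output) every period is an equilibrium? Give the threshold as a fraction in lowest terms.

For Flint: deviation gain 43−31 = 12, per-period punishment loss 31−29 = 2. IC gives δ ≥ 12/14 = 6/7.
For Harker: gain 29, loss 57 per period, so δ ≥ 29/86.
The tighter constraint is Flint's, so cooperation needs δ ≥ 6/7.

Flint; δ ≥ 6/7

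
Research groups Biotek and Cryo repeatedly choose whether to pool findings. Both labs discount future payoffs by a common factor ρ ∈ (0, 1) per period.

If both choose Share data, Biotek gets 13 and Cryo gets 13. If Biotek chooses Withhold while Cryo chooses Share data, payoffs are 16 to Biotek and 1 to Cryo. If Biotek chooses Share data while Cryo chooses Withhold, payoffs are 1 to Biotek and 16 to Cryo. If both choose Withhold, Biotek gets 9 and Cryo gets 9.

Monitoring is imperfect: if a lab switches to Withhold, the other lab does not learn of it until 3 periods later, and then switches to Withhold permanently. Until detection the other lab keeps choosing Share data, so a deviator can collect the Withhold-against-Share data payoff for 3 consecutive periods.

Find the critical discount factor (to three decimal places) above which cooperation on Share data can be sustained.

The best deviation is to choose Withhold for all 3 undetected periods, earning 16 each, then 9 forever once detected.
Deviation value: 16(1−ρ^3)/(1−ρ) + 9ρ^3/(1−ρ); cooperation value: 13/(1−ρ).
IC: 13 ≥ 16(1−ρ^3) + 9ρ^3 = 16 − 7ρ^3.
So ρ^3 ≥ 3/7, giving ρ ≥ (3/7)^(1/3) ≈ 0.754.

0.754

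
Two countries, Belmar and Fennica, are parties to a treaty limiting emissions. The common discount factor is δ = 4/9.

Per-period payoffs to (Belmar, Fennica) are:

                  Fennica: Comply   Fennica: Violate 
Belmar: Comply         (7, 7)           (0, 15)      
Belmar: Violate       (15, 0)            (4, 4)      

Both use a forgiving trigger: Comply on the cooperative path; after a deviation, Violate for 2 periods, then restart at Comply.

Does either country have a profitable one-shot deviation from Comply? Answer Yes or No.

A one-shot deviation gives 15 now, then 4 for 2 periods, then back to 7.
Gain from deviating: (15−7) today; loss: (7−4) in each of the next 2 periods.
No-deviation condition: (7−4)(δ+…+δ^2) ≥ 15−7, i.e. δ+…+δ^2 ≥ 8/3.
At δ = 4/9: δ+…+δ^2 = 0.6420 < 2.6667.
So cooperation is not sustainable.

Yes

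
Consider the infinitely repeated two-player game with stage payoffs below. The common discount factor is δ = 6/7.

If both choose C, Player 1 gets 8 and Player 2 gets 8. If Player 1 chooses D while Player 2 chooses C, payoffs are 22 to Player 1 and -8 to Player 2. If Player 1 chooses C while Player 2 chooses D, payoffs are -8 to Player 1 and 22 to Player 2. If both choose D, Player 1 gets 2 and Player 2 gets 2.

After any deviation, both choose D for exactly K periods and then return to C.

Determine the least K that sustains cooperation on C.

4

No profitable deviation requires (8−2)(δ+…+δ^K) ≥ 22−8, i.e. δ+…+δ^K ≥ 7/3 ≈ 2.3333.
With δ = 6/7, the partial sums are K=1: 0.8571, K=2: 1.5918, K=3: 2.2216, K=4: 2.7613.
K = 4 is the first length at which the sum reaches 2.3333.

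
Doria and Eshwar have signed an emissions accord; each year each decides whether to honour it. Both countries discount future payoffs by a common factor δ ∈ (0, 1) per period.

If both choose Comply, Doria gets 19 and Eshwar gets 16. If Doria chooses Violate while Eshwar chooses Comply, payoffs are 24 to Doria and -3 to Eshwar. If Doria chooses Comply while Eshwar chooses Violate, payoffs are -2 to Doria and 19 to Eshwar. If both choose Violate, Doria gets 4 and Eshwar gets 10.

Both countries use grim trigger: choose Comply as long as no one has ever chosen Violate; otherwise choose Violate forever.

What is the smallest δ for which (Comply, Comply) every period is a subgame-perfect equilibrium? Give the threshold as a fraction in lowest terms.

Doria's threshold: (24−19)/(24−4) = 1/4.
Eshwar's threshold: (19−16)/(19−10) = 1/3.
1/4 < 1/3, so Eshwar binds and δ* = 1/3.

1/3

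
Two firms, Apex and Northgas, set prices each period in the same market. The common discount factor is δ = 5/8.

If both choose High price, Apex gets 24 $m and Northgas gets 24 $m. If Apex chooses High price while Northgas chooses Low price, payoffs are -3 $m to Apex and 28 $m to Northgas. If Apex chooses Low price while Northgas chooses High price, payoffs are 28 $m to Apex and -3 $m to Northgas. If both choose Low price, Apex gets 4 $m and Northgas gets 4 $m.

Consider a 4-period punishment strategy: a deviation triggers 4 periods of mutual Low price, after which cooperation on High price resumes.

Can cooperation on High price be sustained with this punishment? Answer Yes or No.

Comparing payoff streams over the 5 periods until play realigns: cooperate → 24(1+δ+…+δ^4); deviate → 28 + 4(δ+…+δ^4).
Cooperation is sustained iff (24−4)(δ+…+δ^4) ≥ 28−24.
δ+…+δ^4 = 5/8·(1−(5/8)^4)/(1−5/8) = 1.4124, and (28−24)/(24−4) = 0.2000.
1.4124 ≥ 0.2000, so cooperation is sustainable.

Yes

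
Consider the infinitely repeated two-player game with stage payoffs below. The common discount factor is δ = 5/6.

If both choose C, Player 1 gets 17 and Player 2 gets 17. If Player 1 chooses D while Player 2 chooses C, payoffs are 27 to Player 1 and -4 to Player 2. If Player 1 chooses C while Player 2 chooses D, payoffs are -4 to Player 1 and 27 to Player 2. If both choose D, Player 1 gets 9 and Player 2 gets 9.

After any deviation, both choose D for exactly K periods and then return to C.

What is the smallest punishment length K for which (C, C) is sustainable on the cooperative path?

Need Σ_{k=1}^{K} δ^k ≥ (27−17)/(17−9) = 1.2500 at δ = 5/6.
At K = 1 the sum is 0.8333 < 1.2500; at K = 2 it is 1.5278 ≥ 1.2500.
So the minimum punishment length is K = 2.

2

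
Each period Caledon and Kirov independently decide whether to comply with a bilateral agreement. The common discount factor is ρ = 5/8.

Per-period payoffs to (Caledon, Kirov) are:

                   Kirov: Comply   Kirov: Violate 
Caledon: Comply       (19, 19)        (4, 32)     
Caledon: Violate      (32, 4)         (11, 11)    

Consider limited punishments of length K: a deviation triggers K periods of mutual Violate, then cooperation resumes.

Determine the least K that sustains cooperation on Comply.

No profitable deviation requires (19−11)(ρ+…+ρ^K) ≥ 32−19, i.e. ρ+…+ρ^K ≥ 13/8 ≈ 1.6250.
With ρ = 5/8, the partial sums are K=1: 0.6250, K=2: 1.0156, …, K=6: 1.5673, K=7: 1.6046, K=8: 1.6279.
K = 8 is the first length at which the sum reaches 1.6250.

8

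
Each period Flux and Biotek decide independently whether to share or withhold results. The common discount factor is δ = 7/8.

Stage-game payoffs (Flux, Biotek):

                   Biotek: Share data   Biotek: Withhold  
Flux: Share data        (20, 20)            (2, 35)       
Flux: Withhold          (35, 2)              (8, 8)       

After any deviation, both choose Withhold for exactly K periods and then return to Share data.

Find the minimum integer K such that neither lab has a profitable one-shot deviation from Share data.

2

No profitable deviation requires (20−8)(δ+…+δ^K) ≥ 35−20, i.e. δ+…+δ^K ≥ 5/4 ≈ 1.2500.
With δ = 7/8, the partial sums are K=1: 0.8750, K=2: 1.6406.
K = 2 is the first length at which the sum reaches 1.2500.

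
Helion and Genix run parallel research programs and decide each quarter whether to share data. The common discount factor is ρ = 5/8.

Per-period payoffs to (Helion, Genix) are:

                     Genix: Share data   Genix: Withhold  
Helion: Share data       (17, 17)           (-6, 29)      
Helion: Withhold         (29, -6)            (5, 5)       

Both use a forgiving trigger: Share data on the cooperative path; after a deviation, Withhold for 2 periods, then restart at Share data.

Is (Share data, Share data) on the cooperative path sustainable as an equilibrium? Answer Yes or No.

Yes

Comparing payoff streams over the 3 periods until play realigns: cooperate → 17(1+ρ+…+ρ^2); deviate → 29 + 5(ρ+…+ρ^2).
Cooperation is sustained iff (17−5)(ρ+…+ρ^2) ≥ 29−17.
ρ+…+ρ^2 = 5/8·(1−(5/8)^2)/(1−5/8) = 1.0156, and (29−17)/(17−5) = 1.0000.
1.0156 ≥ 1.0000, so cooperation is sustainable.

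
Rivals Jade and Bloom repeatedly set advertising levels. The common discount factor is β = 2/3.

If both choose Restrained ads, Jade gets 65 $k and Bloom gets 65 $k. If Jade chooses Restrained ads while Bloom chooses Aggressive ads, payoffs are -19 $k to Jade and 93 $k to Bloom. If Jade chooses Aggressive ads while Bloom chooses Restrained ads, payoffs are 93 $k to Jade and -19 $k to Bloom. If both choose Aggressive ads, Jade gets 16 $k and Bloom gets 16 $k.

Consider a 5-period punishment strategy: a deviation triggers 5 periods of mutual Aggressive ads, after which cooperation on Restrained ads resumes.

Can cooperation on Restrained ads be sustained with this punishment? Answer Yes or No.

Yes

IC: β+…+β^5 ≥ (93−65)/(65−16) = 4/7.
At β = 2/3: partial sum = 1.7366 ≥ 0.5714. Cooperation sustainable.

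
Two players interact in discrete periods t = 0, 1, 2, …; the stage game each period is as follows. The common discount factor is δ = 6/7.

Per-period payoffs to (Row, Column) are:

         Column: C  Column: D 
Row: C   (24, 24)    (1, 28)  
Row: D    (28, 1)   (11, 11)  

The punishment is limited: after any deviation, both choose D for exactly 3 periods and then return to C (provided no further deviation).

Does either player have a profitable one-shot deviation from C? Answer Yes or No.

No

A one-shot deviation gives 28 now, then 11 for 3 periods, then back to 24.
Gain from deviating: (28−24) today; loss: (24−11) in each of the next 3 periods.
No-deviation condition: (24−11)(δ+…+δ^3) ≥ 28−24, i.e. δ+…+δ^3 ≥ 4/13.
At δ = 6/7: δ+…+δ^3 = 2.2216 ≥ 0.3077.
So cooperation is sustainable.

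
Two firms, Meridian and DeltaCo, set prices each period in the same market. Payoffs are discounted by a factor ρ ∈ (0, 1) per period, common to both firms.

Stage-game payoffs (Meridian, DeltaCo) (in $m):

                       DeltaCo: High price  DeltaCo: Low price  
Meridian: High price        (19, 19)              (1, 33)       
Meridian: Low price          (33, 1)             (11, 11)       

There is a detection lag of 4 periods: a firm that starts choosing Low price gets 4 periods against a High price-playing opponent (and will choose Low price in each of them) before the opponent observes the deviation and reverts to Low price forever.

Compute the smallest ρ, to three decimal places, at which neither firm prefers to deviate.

0.893

A deviator earns 33 for 4 periods, then 11 forever; cooperating earns 19 forever. Multiplying the IC by (1−ρ):
19 ≥ 33(1−ρ^4) + 11ρ^4, so 22·ρ^4 ≥ 14 and ρ^4 ≥ 7/11.
ρ ≥ (7/11)^(1/4) ≈ 0.893.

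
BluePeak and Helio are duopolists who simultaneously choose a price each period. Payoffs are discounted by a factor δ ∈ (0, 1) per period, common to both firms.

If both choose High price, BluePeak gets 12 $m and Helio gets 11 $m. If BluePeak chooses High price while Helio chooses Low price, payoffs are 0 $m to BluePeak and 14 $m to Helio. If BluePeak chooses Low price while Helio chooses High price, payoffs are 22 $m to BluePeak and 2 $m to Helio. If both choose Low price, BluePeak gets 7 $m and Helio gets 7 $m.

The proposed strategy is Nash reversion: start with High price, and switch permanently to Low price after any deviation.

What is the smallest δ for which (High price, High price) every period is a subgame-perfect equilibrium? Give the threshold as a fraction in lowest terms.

BluePeak's threshold: (22−12)/(22−7) = 2/3.
Helio's threshold: (14−11)/(14−7) = 3/7.
2/3 > 3/7, so BluePeak binds and δ* = 2/3.

2/3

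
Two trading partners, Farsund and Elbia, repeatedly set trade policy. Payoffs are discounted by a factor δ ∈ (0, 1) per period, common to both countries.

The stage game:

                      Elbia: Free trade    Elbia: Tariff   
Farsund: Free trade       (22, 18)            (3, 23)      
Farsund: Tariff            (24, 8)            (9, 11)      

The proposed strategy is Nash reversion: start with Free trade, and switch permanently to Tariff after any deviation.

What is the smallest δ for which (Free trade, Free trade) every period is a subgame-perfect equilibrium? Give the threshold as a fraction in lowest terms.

Farsund's threshold: (24−22)/(24−9) = 2/15.
Elbia's threshold: (23−18)/(23−11) = 5/12.
2/15 < 5/12, so Elbia binds and δ* = 5/12.

5/12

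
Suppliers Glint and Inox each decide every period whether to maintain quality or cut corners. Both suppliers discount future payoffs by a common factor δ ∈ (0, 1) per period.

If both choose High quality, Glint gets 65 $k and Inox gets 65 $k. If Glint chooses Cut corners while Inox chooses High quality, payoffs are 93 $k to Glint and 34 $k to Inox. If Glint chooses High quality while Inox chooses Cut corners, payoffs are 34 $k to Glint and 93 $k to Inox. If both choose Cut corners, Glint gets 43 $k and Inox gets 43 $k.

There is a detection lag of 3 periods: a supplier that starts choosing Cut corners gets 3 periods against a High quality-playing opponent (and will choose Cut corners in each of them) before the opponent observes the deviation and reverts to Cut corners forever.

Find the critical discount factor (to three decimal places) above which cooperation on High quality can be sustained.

A deviator earns 93 for 3 periods, then 43 forever; cooperating earns 65 forever. Multiplying the IC by (1−δ):
65 ≥ 93(1−δ^3) + 43δ^3, so 50·δ^3 ≥ 28 and δ^3 ≥ 14/25.
δ ≥ (14/25)^(1/3) ≈ 0.824.

0.824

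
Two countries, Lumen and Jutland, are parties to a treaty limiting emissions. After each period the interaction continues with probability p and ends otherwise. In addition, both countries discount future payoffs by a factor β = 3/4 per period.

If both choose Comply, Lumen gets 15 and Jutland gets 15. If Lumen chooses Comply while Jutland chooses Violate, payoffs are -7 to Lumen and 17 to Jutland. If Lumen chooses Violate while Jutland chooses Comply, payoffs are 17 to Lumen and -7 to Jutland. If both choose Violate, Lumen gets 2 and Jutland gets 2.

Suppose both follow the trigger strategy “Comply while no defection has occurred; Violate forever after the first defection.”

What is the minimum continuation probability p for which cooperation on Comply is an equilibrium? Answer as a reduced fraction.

Expected continuation weight on next period's payoff is β·p = 3/4·p, which plays the role of the discount factor.
Cooperation requires 3/4·p ≥ (17−15)/(17−2) = 2/15, hence p ≥ 8/45.

8/45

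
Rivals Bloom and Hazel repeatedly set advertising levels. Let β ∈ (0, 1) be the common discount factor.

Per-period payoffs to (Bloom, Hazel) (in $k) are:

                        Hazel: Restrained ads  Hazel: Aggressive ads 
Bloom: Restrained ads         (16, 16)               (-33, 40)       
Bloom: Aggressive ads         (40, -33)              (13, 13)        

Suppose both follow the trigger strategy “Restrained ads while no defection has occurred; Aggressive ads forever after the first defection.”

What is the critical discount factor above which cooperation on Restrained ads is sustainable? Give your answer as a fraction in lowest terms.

8/9

Under grim trigger the critical discount factor is (T−C)/(T−P) with T = 40, C = 16, P = 13.
β* = (40−16)/(40−13) = 24/27 = 8/9.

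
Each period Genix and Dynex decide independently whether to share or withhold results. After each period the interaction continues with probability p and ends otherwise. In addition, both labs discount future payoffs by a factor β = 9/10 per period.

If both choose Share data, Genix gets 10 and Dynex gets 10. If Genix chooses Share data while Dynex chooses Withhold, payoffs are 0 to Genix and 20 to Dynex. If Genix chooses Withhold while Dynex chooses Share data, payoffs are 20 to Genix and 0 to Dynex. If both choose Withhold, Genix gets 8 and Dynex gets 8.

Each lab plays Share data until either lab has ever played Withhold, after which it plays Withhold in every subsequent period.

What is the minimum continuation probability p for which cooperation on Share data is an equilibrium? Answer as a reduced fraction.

With continuation probability p and discount β, the effective per-period discount factor is βp.
Grim-trigger IC: βp ≥ (20−10)/(20−8) = 5/6.
So p ≥ (5/6)/(9/10) = 25/27.

25/27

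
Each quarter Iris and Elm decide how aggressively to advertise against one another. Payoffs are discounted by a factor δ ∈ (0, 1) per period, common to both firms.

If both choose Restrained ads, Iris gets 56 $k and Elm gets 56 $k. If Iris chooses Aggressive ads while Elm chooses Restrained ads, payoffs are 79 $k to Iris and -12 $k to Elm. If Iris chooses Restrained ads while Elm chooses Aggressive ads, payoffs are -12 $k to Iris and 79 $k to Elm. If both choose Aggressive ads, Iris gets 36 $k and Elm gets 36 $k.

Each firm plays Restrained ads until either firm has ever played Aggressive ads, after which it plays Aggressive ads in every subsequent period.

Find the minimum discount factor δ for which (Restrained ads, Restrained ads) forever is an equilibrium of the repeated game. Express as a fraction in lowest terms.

Under grim trigger the critical discount factor is (T−C)/(T−P) with T = 79, C = 56, P = 36.
δ* = (79−56)/(79−36) = 23/43.

23/43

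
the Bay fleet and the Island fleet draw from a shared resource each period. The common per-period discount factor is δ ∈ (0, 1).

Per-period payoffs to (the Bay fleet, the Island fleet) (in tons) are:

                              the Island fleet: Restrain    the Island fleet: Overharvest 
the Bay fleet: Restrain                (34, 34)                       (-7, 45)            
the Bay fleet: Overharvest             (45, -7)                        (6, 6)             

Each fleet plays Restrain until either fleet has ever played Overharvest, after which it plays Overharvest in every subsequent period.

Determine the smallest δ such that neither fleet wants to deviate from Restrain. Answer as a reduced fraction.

34/(1−δ) ≥ 45 + 6δ/(1−δ)
34 ≥ 45 − 39δ
δ ≥ 11/39.

11/39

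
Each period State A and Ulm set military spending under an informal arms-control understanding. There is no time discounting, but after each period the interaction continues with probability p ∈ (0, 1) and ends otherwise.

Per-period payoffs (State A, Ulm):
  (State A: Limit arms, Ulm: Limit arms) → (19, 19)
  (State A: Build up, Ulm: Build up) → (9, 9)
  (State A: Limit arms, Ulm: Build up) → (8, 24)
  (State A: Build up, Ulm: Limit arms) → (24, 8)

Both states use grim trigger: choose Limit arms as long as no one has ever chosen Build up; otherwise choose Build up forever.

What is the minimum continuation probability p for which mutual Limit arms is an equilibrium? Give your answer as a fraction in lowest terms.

With no time discounting, the continuation probability p plays the role of the discount factor.
Grim-trigger IC: 19/(1−p) ≥ 24 + 9p/(1−p) ⇒ p ≥ (24−19)/(24−9) = 1/3.

1/3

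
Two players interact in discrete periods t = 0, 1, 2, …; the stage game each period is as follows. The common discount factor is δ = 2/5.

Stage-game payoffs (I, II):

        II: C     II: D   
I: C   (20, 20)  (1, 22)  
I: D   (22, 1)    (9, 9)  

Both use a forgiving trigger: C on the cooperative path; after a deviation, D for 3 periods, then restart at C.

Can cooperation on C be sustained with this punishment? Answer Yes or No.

A one-shot deviation gives 22 now, then 9 for 3 periods, then back to 20.
Gain from deviating: (22−20) today; loss: (20−9) in each of the next 3 periods.
No-deviation condition: (20−9)(δ+…+δ^3) ≥ 22−20, i.e. δ+…+δ^3 ≥ 2/11.
At δ = 2/5: δ+…+δ^3 = 0.6240 ≥ 0.1818.
So cooperation is sustainable.

Yes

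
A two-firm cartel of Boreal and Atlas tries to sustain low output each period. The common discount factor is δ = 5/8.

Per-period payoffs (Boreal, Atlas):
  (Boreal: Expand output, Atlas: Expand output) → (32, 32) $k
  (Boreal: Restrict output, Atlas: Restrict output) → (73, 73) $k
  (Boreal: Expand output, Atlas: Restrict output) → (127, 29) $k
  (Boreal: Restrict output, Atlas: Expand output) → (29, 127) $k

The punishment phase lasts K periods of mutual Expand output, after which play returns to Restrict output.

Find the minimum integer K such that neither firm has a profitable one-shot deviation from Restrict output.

4

Need Σ_{k=1}^{K} δ^k ≥ (127−73)/(73−32) = 1.3171 at δ = 5/8.
At K = 3 the sum is 1.2598 < 1.3171; at K = 4 it is 1.4124 ≥ 1.3171.
So the minimum punishment length is K = 4.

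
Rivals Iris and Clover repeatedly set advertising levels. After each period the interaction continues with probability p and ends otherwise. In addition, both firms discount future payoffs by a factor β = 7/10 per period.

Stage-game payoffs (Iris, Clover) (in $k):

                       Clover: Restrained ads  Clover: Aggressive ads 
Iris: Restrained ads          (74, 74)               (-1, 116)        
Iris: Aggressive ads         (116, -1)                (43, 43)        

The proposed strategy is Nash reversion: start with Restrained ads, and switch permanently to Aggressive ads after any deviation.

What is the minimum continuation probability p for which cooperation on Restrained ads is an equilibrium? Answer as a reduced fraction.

With continuation probability p and discount β, the effective per-period discount factor is βp.
Grim-trigger IC: βp ≥ (116−74)/(116−43) = 42/73.
So p ≥ (42/73)/(7/10) = 60/73.

60/73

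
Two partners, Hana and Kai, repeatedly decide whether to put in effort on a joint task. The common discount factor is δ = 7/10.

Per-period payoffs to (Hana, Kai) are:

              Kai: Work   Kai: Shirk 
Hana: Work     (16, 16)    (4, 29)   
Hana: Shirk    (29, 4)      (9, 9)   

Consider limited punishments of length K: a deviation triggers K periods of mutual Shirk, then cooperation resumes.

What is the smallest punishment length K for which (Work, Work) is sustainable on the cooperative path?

Need Σ_{k=1}^{K} δ^k ≥ (29−16)/(16−9) = 1.8571 at δ = 7/10.
At K = 4 the sum is 1.7731 < 1.8571; at K = 5 it is 1.9412 ≥ 1.8571.
So the minimum punishment length is K = 5.

5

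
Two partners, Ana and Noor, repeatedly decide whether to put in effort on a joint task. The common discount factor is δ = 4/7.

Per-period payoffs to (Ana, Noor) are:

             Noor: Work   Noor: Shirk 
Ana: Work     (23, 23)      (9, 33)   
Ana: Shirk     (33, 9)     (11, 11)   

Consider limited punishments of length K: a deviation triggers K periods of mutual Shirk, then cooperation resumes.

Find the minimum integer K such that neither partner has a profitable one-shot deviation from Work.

2

Need Σ_{k=1}^{K} δ^k ≥ (33−23)/(23−11) = 0.8333 at δ = 4/7.
At K = 1 the sum is 0.5714 < 0.8333; at K = 2 it is 0.8980 ≥ 0.8333.
So the minimum punishment length is K = 2.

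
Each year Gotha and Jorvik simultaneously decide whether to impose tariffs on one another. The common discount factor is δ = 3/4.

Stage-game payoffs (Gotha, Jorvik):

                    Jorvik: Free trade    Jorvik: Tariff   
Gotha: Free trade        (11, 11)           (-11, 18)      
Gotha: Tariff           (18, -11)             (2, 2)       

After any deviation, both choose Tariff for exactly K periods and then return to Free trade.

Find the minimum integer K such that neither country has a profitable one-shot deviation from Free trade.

2

Need Σ_{k=1}^{K} δ^k ≥ (18−11)/(11−2) = 0.7778 at δ = 3/4.
At K = 1 the sum is 0.7500 < 0.7778; at K = 2 it is 1.3125 ≥ 0.7778.
So the minimum punishment length is K = 2.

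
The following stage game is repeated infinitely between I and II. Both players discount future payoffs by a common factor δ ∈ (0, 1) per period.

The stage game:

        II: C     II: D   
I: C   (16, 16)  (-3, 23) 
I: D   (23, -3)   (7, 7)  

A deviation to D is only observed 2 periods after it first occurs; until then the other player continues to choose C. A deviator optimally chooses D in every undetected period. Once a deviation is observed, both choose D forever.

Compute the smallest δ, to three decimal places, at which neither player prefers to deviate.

0.661

The best deviation is to choose D for all 2 undetected periods, earning 23 each, then 7 forever once detected.
Deviation value: 23(1−δ^2)/(1−δ) + 7δ^2/(1−δ); cooperation value: 16/(1−δ).
IC: 16 ≥ 23(1−δ^2) + 7δ^2 = 23 − 16δ^2.
So δ^2 ≥ 7/16, giving δ ≥ (7/16)^(1/2) ≈ 0.661.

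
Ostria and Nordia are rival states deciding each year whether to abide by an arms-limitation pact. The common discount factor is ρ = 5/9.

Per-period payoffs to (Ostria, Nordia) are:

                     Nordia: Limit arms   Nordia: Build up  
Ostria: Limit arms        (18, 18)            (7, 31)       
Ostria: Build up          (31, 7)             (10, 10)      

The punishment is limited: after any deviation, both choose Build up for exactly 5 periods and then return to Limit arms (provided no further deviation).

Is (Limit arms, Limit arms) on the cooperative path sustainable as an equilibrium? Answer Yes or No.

No

IC: ρ+…+ρ^5 ≥ (31−18)/(18−10) = 13/8.
At ρ = 5/9: partial sum = 1.1838 < 1.6250. Cooperation not sustainable.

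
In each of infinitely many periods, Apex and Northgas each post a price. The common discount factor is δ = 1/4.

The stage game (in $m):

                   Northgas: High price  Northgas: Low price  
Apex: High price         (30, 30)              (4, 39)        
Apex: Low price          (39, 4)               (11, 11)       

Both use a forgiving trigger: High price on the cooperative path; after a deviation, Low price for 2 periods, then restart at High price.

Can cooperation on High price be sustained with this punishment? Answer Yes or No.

No

Comparing payoff streams over the 3 periods until play realigns: cooperate → 30(1+δ+…+δ^2); deviate → 39 + 11(δ+…+δ^2).
Cooperation is sustained iff (30−11)(δ+…+δ^2) ≥ 39−30.
δ+…+δ^2 = 1/4·(1−(1/4)^2)/(1−1/4) = 0.3125, and (39−30)/(30−11) = 0.4737.
0.3125 < 0.4737, so cooperation is not sustainable.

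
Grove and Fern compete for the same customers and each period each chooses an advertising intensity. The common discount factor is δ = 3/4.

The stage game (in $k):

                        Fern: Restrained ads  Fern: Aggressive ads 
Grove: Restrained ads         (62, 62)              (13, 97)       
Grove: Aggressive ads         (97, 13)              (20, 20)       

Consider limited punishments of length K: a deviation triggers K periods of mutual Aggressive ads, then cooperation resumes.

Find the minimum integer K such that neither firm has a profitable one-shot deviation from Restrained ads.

No profitable deviation requires (62−20)(δ+…+δ^K) ≥ 97−62, i.e. δ+…+δ^K ≥ 5/6 ≈ 0.8333.
With δ = 3/4, the partial sums are K=1: 0.7500, K=2: 1.3125.
K = 2 is the first length at which the sum reaches 0.8333.

2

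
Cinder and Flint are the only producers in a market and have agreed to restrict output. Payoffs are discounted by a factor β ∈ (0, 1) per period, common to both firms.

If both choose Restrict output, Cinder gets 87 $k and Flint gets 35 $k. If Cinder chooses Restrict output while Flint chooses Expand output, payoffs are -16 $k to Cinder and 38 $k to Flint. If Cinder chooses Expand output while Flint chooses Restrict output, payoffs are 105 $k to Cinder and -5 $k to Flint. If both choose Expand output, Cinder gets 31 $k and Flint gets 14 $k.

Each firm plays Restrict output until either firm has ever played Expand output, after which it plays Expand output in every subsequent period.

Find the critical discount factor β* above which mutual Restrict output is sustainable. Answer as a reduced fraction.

9/37

Cinder's threshold: (105−87)/(105−31) = 9/37.
Flint's threshold: (38−35)/(38−14) = 1/8.
9/37 > 1/8, so Cinder binds and β* = 9/37.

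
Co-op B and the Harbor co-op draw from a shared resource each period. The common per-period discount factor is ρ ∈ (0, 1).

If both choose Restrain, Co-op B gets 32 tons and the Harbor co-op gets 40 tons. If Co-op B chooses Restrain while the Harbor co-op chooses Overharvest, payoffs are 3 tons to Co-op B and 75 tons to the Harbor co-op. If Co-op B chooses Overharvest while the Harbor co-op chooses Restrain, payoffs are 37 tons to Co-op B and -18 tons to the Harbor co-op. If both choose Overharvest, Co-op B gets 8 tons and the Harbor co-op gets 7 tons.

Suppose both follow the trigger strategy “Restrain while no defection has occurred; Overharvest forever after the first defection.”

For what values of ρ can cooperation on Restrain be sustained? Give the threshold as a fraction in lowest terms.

35/68

Co-op B: cooperation gives 32 each period; deviation gives 37 once then 8 forever.
  32/(1−ρ) ≥ 37 + 8ρ/(1−ρ) ⇒ ρ ≥ 5/29.
the Harbor co-op: cooperation gives 40 each period; deviation gives 75 once then 7 forever.
  ρ ≥ 35/68.
Both must hold, so the binding constraint is the Harbor co-op's: ρ ≥ 35/68.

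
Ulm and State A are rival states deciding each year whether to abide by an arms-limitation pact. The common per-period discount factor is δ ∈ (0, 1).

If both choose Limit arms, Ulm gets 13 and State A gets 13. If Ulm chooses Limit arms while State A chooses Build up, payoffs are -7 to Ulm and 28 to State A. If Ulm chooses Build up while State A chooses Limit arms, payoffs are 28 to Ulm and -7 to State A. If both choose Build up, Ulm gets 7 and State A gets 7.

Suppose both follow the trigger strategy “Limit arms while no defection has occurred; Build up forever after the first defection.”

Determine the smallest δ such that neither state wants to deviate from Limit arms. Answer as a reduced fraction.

5/7

Under grim trigger the critical discount factor is (T−C)/(T−P) with T = 28, C = 13, P = 7.
δ* = (28−13)/(28−7) = 15/21 = 5/7.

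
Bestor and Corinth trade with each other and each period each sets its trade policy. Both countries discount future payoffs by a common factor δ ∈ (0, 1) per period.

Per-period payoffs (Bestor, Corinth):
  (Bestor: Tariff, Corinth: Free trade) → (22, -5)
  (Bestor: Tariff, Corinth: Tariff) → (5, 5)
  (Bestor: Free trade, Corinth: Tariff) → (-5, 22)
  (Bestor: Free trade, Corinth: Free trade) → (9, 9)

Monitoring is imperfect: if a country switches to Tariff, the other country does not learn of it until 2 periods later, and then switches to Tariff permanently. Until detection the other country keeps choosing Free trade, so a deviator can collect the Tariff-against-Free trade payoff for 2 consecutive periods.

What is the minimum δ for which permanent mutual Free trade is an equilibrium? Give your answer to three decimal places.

0.874

The best deviation is to choose Tariff for all 2 undetected periods, earning 22 each, then 5 forever once detected.
Deviation value: 22(1−δ^2)/(1−δ) + 5δ^2/(1−δ); cooperation value: 9/(1−δ).
IC: 9 ≥ 22(1−δ^2) + 5δ^2 = 22 − 17δ^2.
So δ^2 ≥ 13/17, giving δ ≥ (13/17)^(1/2) ≈ 0.874.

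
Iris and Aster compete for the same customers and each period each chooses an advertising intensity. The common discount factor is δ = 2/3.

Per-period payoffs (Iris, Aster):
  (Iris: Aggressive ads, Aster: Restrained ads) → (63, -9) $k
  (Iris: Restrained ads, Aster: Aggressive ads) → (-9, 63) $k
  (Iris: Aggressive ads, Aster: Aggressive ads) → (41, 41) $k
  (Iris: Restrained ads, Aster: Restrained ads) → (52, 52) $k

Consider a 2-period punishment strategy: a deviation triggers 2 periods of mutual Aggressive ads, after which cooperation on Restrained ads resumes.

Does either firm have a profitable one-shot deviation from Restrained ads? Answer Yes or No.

No

IC: δ+…+δ^2 ≥ (63−52)/(52−41) = 1.
At δ = 2/3: partial sum = 1.1111 ≥ 1.0000. Cooperation sustainable.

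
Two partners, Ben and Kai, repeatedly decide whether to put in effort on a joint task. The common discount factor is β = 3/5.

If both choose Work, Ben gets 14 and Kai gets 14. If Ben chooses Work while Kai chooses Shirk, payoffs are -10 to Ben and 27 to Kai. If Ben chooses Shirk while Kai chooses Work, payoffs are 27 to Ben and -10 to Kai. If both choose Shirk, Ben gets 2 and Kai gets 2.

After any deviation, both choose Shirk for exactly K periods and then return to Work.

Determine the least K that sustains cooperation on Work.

Need Σ_{k=1}^{K} β^k ≥ (27−14)/(14−2) = 1.0833 at β = 3/5.
At K = 2 the sum is 0.9600 < 1.0833; at K = 3 it is 1.1760 ≥ 1.0833.
So the minimum punishment length is K = 3.

3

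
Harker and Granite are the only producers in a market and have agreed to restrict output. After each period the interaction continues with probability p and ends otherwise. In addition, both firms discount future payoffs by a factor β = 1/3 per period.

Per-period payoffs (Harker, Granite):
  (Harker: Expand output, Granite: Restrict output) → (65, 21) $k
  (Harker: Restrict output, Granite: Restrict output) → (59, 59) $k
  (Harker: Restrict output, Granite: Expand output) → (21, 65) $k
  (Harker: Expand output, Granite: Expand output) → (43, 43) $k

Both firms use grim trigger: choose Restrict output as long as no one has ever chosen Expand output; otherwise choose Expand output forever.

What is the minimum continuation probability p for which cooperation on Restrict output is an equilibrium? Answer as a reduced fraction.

9/11

Expected continuation weight on next period's payoff is β·p = 1/3·p, which plays the role of the discount factor.
Cooperation requires 1/3·p ≥ (65−59)/(65−43) = 3/11, hence p ≥ 9/11.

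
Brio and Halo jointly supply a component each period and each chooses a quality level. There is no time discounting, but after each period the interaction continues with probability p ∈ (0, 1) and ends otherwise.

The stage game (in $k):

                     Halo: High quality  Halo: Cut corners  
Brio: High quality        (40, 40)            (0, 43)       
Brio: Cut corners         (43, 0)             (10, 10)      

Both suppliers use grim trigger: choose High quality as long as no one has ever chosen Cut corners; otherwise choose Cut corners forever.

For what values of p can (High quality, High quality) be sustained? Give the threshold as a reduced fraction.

With no time discounting, the continuation probability p plays the role of the discount factor.
Grim-trigger IC: 40/(1−p) ≥ 43 + 10p/(1−p) ⇒ p ≥ (43−40)/(43−10) = 1/11.

1/11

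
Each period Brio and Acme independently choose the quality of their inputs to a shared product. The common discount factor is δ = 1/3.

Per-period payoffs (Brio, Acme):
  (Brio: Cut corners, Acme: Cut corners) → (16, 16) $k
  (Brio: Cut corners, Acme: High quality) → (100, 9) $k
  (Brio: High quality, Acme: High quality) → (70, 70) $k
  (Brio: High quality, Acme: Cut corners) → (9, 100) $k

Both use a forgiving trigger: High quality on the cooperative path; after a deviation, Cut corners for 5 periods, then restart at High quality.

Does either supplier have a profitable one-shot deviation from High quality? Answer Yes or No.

Yes

A one-shot deviation gives 100 now, then 16 for 5 periods, then back to 70.
Gain from deviating: (100−70) today; loss: (70−16) in each of the next 5 periods.
No-deviation condition: (70−16)(δ+…+δ^5) ≥ 100−70, i.e. δ+…+δ^5 ≥ 5/9.
At δ = 1/3: δ+…+δ^5 = 0.4979 < 0.5556.
So cooperation is not sustainable.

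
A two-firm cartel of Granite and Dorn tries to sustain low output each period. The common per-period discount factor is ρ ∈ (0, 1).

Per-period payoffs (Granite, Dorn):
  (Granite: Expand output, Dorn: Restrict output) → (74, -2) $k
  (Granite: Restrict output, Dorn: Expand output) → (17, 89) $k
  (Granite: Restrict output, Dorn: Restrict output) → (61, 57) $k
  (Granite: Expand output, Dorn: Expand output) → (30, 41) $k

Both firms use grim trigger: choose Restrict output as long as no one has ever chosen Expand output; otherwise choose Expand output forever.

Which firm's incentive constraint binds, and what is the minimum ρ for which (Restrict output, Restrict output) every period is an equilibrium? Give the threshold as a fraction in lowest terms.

Dorn; ρ ≥ 2/3

Granite's threshold: (74−61)/(74−30) = 13/44.
Dorn's threshold: (89−57)/(89−41) = 2/3.
13/44 < 2/3, so Dorn binds and ρ* = 2/3.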